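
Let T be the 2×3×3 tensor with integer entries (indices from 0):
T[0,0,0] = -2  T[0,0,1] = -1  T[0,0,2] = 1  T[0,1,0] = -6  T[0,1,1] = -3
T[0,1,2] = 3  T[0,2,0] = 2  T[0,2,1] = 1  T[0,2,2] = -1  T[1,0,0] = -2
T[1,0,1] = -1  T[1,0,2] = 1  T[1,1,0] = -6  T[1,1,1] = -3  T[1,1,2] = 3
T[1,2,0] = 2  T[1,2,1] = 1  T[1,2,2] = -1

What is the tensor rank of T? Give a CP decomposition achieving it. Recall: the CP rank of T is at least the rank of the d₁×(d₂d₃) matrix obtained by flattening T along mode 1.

Lower bound: T ≠ 0 (e.g. T[0,0,0] = -2), so rank(T) ≥ 1.
Upper bound: if T = a ⊗ b ⊗ c then every fibre of T is a multiple of the corresponding factor, so read the factors off the fibres through the nonzero entry T[0,0,0] = -2.
The mode-1 fibre T[:,0,0] = [-2, -2] gives a = [1, 1] (primitive direction); the mode-2 fibre T[0,:,0] = [-2, -6, 2] gives b = [1, 3, -1]; then c[k] = T[0,0,k] / (a[0]·b[0]) = [-2, -1, 1] / 1 = [-2, -1, 1].
Expanding [1, 1] ⊗ [1, 3, -1] ⊗ [-2, -1, 1] reproduces all 18 entries of T, so T = [1, 1] ⊗ [1, 3, -1] ⊗ [-2, -1, 1] and rank(T) ≤ 1.
These bounds meet, so rank(T) = 1.

rank(T) = 1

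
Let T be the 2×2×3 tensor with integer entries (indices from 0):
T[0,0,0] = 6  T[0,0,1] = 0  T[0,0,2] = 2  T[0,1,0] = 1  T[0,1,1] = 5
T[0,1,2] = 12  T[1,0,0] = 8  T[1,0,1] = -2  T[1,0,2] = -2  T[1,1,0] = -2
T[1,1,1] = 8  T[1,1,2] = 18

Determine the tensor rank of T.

Lower bound: in the mode-3 unfolding of T (rows indexed by k, columns by (i,j)) the 2×2 minor on rows k ∈ {0, 1}, columns (i,j) ∈ {(0,0), (0,1)} is det [[6, 1], [0, 5]] = 30 ≠ 0, so that unfolding has rank ≥ 2 and hence rank(T) ≥ 2 (CP rank is at least every unfolding rank, though it can be larger).
Upper bound: with S_k = T[:,:,k], the two rank-1 terms a₁b₁ᵀ, a₂b₂ᵀ are the rank-1 members of the pencil x·S₀ + y·S₁.
det(x·S₀ + y·S₁) is −20·x² + 10·xy + 10·y² = (-10)·(x − y)(2·x + y), vanishing at (x:y) = (1:1) and (1:-2).
M₁ = S₀ + S₁ = [[6, 6], [6, 6]] = 6·[1, 1][1, 1]ᵀ and M₂ = S₀ − 2·S₁ = [[6, -9], [12, -18]] = 3·[1, 2][2, -3]ᵀ, so take a₁ = [1, 1], b₁ = [1, 1], a₂ = [1, 2], b₂ = [2, -3].
Each slice is an integer combination of E₁ = a₁b₁ᵀ and E₂ = a₂b₂ᵀ: S₀ = 4·E₁ + E₂, S₁ = 2·E₁ − E₂, S₂ = 6·E₁ − 2·E₂; reading off coefficients, c₁ = [4, 2, 6] and c₂ = [1, -1, -2].
Hence T = [1, 1] (x) [1, 1] (x) [4, 2, 6] + [1, 2] (x) [2, -3] (x) [1, -1, -2], so rank(T) ≤ 2.
These bounds meet, so rank(T) = 2.

2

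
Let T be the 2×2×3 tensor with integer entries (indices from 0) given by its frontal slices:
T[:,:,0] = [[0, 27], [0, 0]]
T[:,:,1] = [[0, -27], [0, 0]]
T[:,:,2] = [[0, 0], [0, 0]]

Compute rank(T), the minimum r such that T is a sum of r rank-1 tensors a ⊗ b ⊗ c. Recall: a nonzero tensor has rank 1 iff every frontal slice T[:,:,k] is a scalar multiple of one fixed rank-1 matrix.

1

Lower bound: T ≠ 0 (e.g. T[0,1,0] = 27), so rank(T) ≥ 1.
Upper bound: the mode-1 fibre T[:,1,0] = [27, 0] gives a = (1, 0) (primitive direction); the mode-2 fibre T[0,:,0] = [0, 27] gives b = (0, 1); then c[k] = T[0,1,k] / (a[0]·b[1]) = [27, -27, 0] / 1 = (27, -27, 0).
Expanding (1, 0) ⊗ (0, 1) ⊗ (27, -27, 0) reproduces all 12 entries of T, so T = (1, 0) ⊗ (0, 1) ⊗ (27, -27, 0) and rank(T) ≤ 1.
These bounds meet, so rank(T) = 1.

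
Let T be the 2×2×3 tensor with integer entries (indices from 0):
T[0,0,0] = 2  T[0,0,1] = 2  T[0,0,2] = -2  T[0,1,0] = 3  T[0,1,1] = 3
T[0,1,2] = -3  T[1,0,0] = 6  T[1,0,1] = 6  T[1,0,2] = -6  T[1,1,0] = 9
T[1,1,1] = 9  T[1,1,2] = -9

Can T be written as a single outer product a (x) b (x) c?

Yes

If T = a (x) b (x) c then every fibre of T is a multiple of the corresponding factor, so read the factors off the fibres through the nonzero entry T[0,0,0] = 2.
The mode-1 fibre T[:,0,0] = [2, 6] gives a = [1, 3] (primitive direction); the mode-2 fibre T[0,:,0] = [2, 3] gives b = [2, 3]; then c[k] = T[0,0,k] / (a[0]·b[0]) = [2, 2, -2] / 2 = [1, 1, -1].
Expanding [1, 3] (x) [2, 3] (x) [1, 1, -1] reproduces all 12 entries of T, so T = [1, 3] (x) [2, 3] (x) [1, 1, -1] and rank(T) ≤ 1.
Equivalently every frontal slice T[:,:,k] is c[k] times the rank-1 matrix [1, 3] (x) [2, 3]. So T has rank 1 (it is nonzero).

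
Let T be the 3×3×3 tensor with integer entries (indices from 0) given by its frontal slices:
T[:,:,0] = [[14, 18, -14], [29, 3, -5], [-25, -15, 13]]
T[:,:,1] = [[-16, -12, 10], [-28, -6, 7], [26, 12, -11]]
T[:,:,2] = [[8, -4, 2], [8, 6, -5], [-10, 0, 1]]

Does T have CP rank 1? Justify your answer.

No

The mode-1 unfolding of T (rows indexed by i, columns by (j,k) = (0,0), (0,1), (0,2), (1,0), (1,1), (1,2), (2,0), (2,1), (2,2)) is [[14, -16, 8, 18, -12, -4, -14, 10, 2], [29, -28, 8, 3, -6, 6, -5, 7, -5], [-25, 26, -10, -15, 12, 0, 13, -11, 1]].
There the 2×2 minor on rows i ∈ {0, 1}, columns (j,k) ∈ {(0,0), (0,1)} is det [[14, -16], [29, -28]] = 72 ≠ 0, so this unfolding has rank ≥ 2; CP rank is at least every unfolding rank, so rank(T) ≥ 2.
In particular rank(T) ≥ 2 > 1, so T is not rank-1.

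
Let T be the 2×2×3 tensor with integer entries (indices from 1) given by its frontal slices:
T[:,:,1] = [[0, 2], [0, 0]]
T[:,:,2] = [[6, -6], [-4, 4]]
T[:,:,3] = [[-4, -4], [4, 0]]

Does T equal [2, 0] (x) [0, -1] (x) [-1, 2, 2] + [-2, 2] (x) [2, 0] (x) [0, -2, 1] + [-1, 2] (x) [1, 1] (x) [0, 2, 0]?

Reconstruct entrywise from the claimed factors. For example, T[2,2,3] = 0 and Σₗ aₗ[2]bₗ[2]cₗ[3] = (0)·(-1)·(2) + (2)·(0)·(1) + (2)·(1)·(0) = 0; checking all 12 entries, every one matches. The claim holds.

Yes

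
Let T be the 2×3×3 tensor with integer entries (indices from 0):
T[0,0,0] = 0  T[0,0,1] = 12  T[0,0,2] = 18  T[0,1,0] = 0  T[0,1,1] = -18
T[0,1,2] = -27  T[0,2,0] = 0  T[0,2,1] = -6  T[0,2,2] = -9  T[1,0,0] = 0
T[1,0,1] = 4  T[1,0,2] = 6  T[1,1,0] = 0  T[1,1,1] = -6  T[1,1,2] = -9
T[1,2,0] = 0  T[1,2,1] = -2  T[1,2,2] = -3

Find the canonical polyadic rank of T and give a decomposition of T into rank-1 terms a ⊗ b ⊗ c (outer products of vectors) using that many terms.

rank(T) = 1

Lower bound: T ≠ 0 (e.g. T[0,0,1] = 12), so rank(T) ≥ 1.
Upper bound: if T = a ⊗ b ⊗ c then every fibre of T is a multiple of the corresponding factor, so read the factors off the fibres through the nonzero entry T[0,0,1] = 12.
The mode-1 fibre T[:,0,1] = [12, 4] gives a = [3, 1] (primitive direction); the mode-2 fibre T[0,:,1] = [12, -18, -6] gives b = [2, -3, -1]; then c[k] = T[0,0,k] / (a[0]·b[0]) = [0, 12, 18] / 6 = [0, 2, 3].
Expanding [3, 1] ⊗ [2, -3, -1] ⊗ [0, 2, 3] reproduces all 18 entries of T, so T = [3, 1] ⊗ [2, -3, -1] ⊗ [0, 2, 3] and rank(T) ≤ 1.
These bounds meet, so rank(T) = 1.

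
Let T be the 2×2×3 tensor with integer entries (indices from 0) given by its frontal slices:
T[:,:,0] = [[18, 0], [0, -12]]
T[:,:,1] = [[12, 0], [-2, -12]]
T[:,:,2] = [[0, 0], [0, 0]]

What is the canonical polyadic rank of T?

Lower bound: the mode-2 unfolding of T (rows indexed by j, columns by (i,k) = (0,0), (0,1), (0,2), (1,0), (1,1), (1,2)) is [[18, 12, 0, 0, -2, 0], [0, 0, 0, -12, -12, 0]].
There the 2×2 minor on rows j ∈ {0, 1}, columns (i,k) ∈ {(0,0), (1,0)} is det [[18, 0], [0, -12]] = -216 ≠ 0, so this unfolding has rank ≥ 2; CP rank is at least every unfolding rank, so rank(T) ≥ 2. (Flattening ranks never certify an upper bound on CP rank; for that we must actually write T with 2 rank-1 terms.)
Upper bound — finding two terms. Write S_k = T[:,:,k] for the frontal slices: S₀ = [[18, 0], [0, -12]], S₁ = [[12, 0], [-2, -12]], S₂ = [[0, 0], [0, 0]].
If T = a₁ (x) b₁ (x) c₁ + a₂ (x) b₂ (x) c₂ then each S_k = c₁[k]·a₁b₁ᵀ + c₂[k]·a₂b₂ᵀ. S₀ and S₁ are linearly independent, so a₁b₁ᵀ and a₂b₂ᵀ must span the same plane of matrices: they are the rank-1 matrices of the form x·S₀ + y·S₁.
det(x·S₀ + y·S₁) is −216·x² − 360·xy − 144·y² = (-72)·(3·x + 2·y)(x + y), vanishing at (x:y) = (2:-3) and (1:-1).
M₁ = 2·S₀ − 3·S₁ = [[0, 0], [6, 12]] = 6·[0, 1][1, 2]ᵀ and M₂ = S₀ − S₁ = [[6, 0], [2, 0]] = 2·[3, 1][1, 0]ᵀ, so take a₁ = [0, 1], b₁ = [1, 2], a₂ = [3, 1], b₂ = [1, 0].
Each slice is an integer combination of E₁ = a₁b₁ᵀ and E₂ = a₂b₂ᵀ: S₀ = −6·E₁ + 6·E₂, S₁ = −6·E₁ + 4·E₂, S₂ = 0; reading off coefficients, c₁ = [-6, -6, 0] and c₂ = [6, 4, 0].
Hence T = [0, 1] (x) [1, 2] (x) [-6, -6, 0] + [3, 1] (x) [1, 0] (x) [6, 4, 0], so rank(T) ≤ 2.
These bounds meet, so rank(T) = 2.

2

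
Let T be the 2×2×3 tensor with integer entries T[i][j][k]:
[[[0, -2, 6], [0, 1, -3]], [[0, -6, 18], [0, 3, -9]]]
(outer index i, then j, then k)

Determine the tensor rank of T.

Lower bound: T ≠ 0 (e.g. T[0,0,1] = -2), so rank(T) ≥ 1.
Upper bound: if T = a ⊗ b ⊗ c then every fibre of T is a multiple of the corresponding factor, so read the factors off the fibres through the nonzero entry T[0,0,1] = -2.
The mode-1 fibre T[:,0,1] = [-2, -6] gives a = (1, 3) (primitive direction); the mode-2 fibre T[0,:,1] = [-2, 1] gives b = (2, -1); then c[k] = T[0,0,k] / (a[0]·b[0]) = [0, -2, 6] / 2 = (0, -1, 3).
Expanding (1, 3) ⊗ (2, -1) ⊗ (0, -1, 3) reproduces all 12 entries of T, so T = (1, 3) ⊗ (2, -1) ⊗ (0, -1, 3) and rank(T) ≤ 1.
These bounds meet, so rank(T) = 1.
Check entry T[1,1,1] = 3: (3)·(-1)·(-1) = 3.

1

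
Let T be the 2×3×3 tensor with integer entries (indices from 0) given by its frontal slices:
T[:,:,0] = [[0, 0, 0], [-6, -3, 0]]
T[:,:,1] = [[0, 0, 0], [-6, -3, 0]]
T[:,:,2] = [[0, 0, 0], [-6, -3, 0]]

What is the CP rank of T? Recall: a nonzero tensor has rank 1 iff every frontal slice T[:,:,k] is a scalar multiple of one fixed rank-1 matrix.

1

Lower bound: T ≠ 0 (e.g. T[1,0,0] = -6), so rank(T) ≥ 1.
Upper bound: if T = a ⊗ b ⊗ c then every fibre of T is a multiple of the corresponding factor, so read the factors off the fibres through the nonzero entry T[1,0,0] = -6.
The mode-1 fibre T[:,0,0] = [0, -6] gives a = [0, 1] (primitive direction); the mode-2 fibre T[1,:,0] = [-6, -3, 0] gives b = [2, 1, 0]; then c[k] = T[1,0,k] / (a[1]·b[0]) = [-6, -6, -6] / 2 = [-3, -3, -3].
Expanding [0, 1] ⊗ [2, 1, 0] ⊗ [-3, -3, -3] reproduces all 18 entries of T, so T = [0, 1] ⊗ [2, 1, 0] ⊗ [-3, -3, -3] and rank(T) ≤ 1.
These bounds meet, so rank(T) = 1.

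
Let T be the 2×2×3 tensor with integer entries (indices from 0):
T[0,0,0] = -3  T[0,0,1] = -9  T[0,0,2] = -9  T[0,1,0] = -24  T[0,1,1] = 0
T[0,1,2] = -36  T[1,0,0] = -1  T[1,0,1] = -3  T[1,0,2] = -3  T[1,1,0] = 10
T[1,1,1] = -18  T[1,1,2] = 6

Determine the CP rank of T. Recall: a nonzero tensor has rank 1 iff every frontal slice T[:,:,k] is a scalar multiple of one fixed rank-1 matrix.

2

Lower bound: in the mode-2 unfolding of T (rows indexed by j, columns by (i,k)) the 2×2 minor on rows j ∈ {0, 1}, columns (i,k) ∈ {(0,0), (0,1)} is det [[-3, -9], [-24, 0]] = -216 ≠ 0, so that unfolding has rank ≥ 2 and hence rank(T) ≥ 2 (CP rank is at least every unfolding rank, though it can be larger).
Upper bound: with S_k = T[:,:,k], the two rank-1 terms a₁b₁ᵀ, a₂b₂ᵀ are the rank-1 members of the pencil x·S₀ + y·S₁.
det(x·S₀ + y·S₁) is −54·x² − 108·xy + 162·y² = (-54)·(x + 3·y)(x − y), vanishing at (x:y) = (3:-1) and (1:1).
M₁ = 3·S₀ − S₁ = [[0, -72], [0, 48]] = (-24)·[3, -2][0, 1]ᵀ and M₂ = S₀ + S₁ = [[-12, -24], [-4, -8]] = (-4)·[3, 1][1, 2]ᵀ, so take a₁ = [3, -2], b₁ = [0, 1], a₂ = [3, 1], b₂ = [1, 2].
Each slice is an integer combination of E₁ = a₁b₁ᵀ and E₂ = a₂b₂ᵀ: S₀ = −6·E₁ − E₂, S₁ = 6·E₁ − 3·E₂, S₂ = −6·E₁ − 3·E₂; reading off coefficients, c₁ = [-6, 6, -6] and c₂ = [-1, -3, -3].
Hence T = [3, -2] ⊗ [0, 1] ⊗ [-6, 6, -6] + [3, 1] ⊗ [1, 2] ⊗ [-1, -3, -3], so rank(T) ≤ 2.
These bounds meet, so rank(T) = 2.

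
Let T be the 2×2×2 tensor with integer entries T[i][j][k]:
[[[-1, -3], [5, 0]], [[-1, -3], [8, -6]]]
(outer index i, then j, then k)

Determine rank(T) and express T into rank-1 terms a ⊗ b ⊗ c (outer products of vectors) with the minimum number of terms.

Lower bound: in the mode-2 unfolding of T (rows indexed by j, columns by (i,k)) the 2×2 minor on rows j ∈ {0, 1}, columns (i,k) ∈ {(0,0), (0,1)} is det [[-1, -3], [5, 0]] = 15 ≠ 0, so that unfolding has rank ≥ 2 and hence rank(T) ≥ 2 (CP rank is at least every unfolding rank, though it can be larger).
Upper bound: with S_k = T[:,:,k], the two rank-1 terms a₁b₁ᵀ, a₂b₂ᵀ are the rank-1 members of the pencil x·S₀ + y·S₁.
det(x·S₀ + y·S₁) is −3·x² − 3·xy + 18·y² = (-3)·(x + 3·y)(x − 2·y), vanishing at (x:y) = (3:-1) and (2:1).
M₁ = 3·S₀ − S₁ = [[0, 15], [0, 30]] = 15·[1, 2][0, 1]ᵀ and M₂ = 2·S₀ + S₁ = [[-5, 10], [-5, 10]] = (-5)·[1, 1][1, -2]ᵀ, so take a₁ = [1, 2], b₁ = [0, 1], a₂ = [1, 1], b₂ = [1, -2].
Each slice is an integer combination of E₁ = a₁b₁ᵀ and E₂ = a₂b₂ᵀ: S₀ = 3·E₁ − E₂, S₁ = −6·E₁ − 3·E₂; reading off coefficients, c₁ = [3, -6] and c₂ = [-1, -3].
Hence T = [1, 2] ⊗ [0, 1] ⊗ [3, -6] + [1, 1] ⊗ [1, -2] ⊗ [-1, -3], so rank(T) ≤ 2.
These bounds meet, so rank(T) = 2.

rank(T) = 2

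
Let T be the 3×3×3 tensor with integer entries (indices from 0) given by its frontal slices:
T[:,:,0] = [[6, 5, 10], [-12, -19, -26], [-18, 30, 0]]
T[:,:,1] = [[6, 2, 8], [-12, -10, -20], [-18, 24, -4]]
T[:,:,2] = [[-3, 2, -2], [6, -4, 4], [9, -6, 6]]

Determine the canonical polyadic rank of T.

2

Lower bound: the mode-1 unfolding of T (rows indexed by i, columns by (j,k) = (0,0), (0,1), (0,2), (1,0), (1,1), (1,2), (2,0), (2,1), (2,2)) is [[6, 6, -3, 5, 2, 2, 10, 8, -2], [-12, -12, 6, -19, -10, -4, -26, -20, 4], [-18, -18, 9, 30, 24, -6, 0, -4, 6]].
There the 2×2 minor on rows i ∈ {0, 1}, columns (j,k) ∈ {(0,0), (1,0)} is det [[6, 5], [-12, -19]] = -54 ≠ 0, so this unfolding has rank ≥ 2; CP rank is at least every unfolding rank, so rank(T) ≥ 2. (This is only a lower bound: in general the CP rank may exceed every unfolding rank, so we still need to exhibit 2 rank-1 terms summing to T.)
Upper bound — finding two terms. Write S_k = T[:,:,k] for the frontal slices: S₀ = [[6, 5, 10], [-12, -19, -26], [-18, 30, 0]], S₁ = [[6, 2, 8], [-12, -10, -20], [-18, 24, -4]], S₂ = [[-3, 2, -2], [6, -4, 4], [9, -6, 6]].
If T = a₁ ⊗ b₁ ⊗ c₁ + a₂ ⊗ b₂ ⊗ c₂ then each S_k = c₁[k]·a₁b₁ᵀ + c₂[k]·a₂b₂ᵀ. S₀ and S₁ are linearly independent, so a₁b₁ᵀ and a₂b₂ᵀ must span the same plane of matrices: they are the rank-1 matrices of the form x·S₀ + y·S₁.
The 2×2 minor of x·S₀ + y·S₁ on rows {0,1}, columns {0,1} is −54·x² − 90·xy − 36·y² = (-18)·(3·x + 2·y)(x + y), vanishing at (x:y) = (2:-3) and (1:-1).
M₁ = 2·S₀ − 3·S₁ = [[-6, 4, -4], [12, -8, 8], [18, -12, 12]] = (-2)·[1, -2, -3][3, -2, 2]ᵀ and M₂ = S₀ − S₁ = [[0, 3, 2], [0, -9, -6], [0, 6, 4]] = [1, -3, 2][0, 3, 2]ᵀ, so take a₁ = [1, -2, -3], b₁ = [3, -2, 2], a₂ = [1, -3, 2], b₂ = [0, 3, 2].
Each slice is an integer combination of E₁ = a₁b₁ᵀ and E₂ = a₂b₂ᵀ: S₀ = 2·E₁ + 3·E₂, S₁ = 2·E₁ + 2·E₂, S₂ = −E₁; reading off coefficients, c₁ = [2, 2, -1] and c₂ = [3, 2, 0].
Hence T = [1, -2, -3] ⊗ [3, -2, 2] ⊗ [2, 2, -1] + [1, -3, 2] ⊗ [0, 3, 2] ⊗ [3, 2, 0], so rank(T) ≤ 2.
These bounds meet, so rank(T) = 2.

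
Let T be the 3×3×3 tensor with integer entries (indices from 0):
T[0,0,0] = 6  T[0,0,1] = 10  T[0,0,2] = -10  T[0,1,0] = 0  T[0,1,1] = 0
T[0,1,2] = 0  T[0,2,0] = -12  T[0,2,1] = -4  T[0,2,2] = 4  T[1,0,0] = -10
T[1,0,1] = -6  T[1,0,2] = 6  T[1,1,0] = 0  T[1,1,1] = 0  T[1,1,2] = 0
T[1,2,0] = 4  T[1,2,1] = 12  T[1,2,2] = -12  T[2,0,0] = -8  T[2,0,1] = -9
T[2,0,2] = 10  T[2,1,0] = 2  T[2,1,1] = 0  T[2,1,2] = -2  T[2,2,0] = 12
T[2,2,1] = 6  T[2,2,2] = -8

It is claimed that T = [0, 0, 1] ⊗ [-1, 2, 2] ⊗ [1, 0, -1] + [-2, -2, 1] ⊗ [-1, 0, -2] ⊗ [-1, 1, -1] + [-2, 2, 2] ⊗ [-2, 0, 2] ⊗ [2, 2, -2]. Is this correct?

Reconstruct entrywise from the claimed factors. For example, T[1,0,1] = -6 and Σₗ aₗ[1]bₗ[0]cₗ[1] = (0)·(-1)·(0) + (-2)·(-1)·(1) + (2)·(-2)·(2) = -6; checking all 27 entries, every one matches. The claim holds.

Yes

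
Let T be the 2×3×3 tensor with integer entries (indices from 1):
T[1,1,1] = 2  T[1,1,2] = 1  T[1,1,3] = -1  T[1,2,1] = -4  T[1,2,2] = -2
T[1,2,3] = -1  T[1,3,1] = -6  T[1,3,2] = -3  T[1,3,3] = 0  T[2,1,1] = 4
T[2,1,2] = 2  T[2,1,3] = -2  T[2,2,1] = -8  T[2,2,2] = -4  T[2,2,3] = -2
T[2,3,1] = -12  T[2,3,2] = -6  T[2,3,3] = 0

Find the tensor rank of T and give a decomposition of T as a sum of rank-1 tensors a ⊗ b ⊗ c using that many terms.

rank(T) = 2

Lower bound: the mode-2 unfolding of T (rows indexed by j, columns by (i,k) = (1,1), (1,2), (1,3), (2,1), (2,2), (2,3)) is [[2, 1, -1, 4, 2, -2], [-4, -2, -1, -8, -4, -2], [-6, -3, 0, -12, -6, 0]].
There the 2×2 minor on rows j ∈ {1, 2}, columns (i,k) ∈ {(1,1), (1,3)} is det [[2, -1], [-4, -1]] = -6 ≠ 0, so this unfolding has rank ≥ 2; CP rank is at least every unfolding rank, so rank(T) ≥ 2. (Flattening ranks never certify an upper bound on CP rank; for that we must actually write T with 2 rank-1 terms.)
Upper bound — finding two terms. Every mode-1 slice of T is a multiple of one matrix: T[i,:,:] = a[i]·M with a = (1, 2) and M = [[2, 1, -1], [-4, -2, -1], [-6, -3, 0]] (rows indexed by j, columns by k). So it suffices to write M as a sum of two rank-1 matrices.
The rows of M satisfy (row 1) = (row 2) − (row 3), so splitting by rows, M = (1, 1, 0)(-4, -2, -1)ᵀ + (-1, 0, 1)(-6, -3, 0)ᵀ.
Hence T = (1, 2) ⊗ (1, 1, 0) ⊗ (-4, -2, -1) + (1, 2) ⊗ (-1, 0, 1) ⊗ (-6, -3, 0), so rank(T) ≤ 2.
These bounds meet, so rank(T) = 2.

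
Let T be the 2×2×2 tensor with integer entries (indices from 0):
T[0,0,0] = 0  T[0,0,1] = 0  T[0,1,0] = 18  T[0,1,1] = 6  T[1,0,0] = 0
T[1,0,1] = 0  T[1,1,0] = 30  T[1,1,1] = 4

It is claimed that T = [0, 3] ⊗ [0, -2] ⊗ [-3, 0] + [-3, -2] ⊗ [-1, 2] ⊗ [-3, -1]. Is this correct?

Reconstruct entry (0,0,0) from the claimed factors: Σₗ aₗ[0]bₗ[0]cₗ[0] = (0)·(0)·(-3) + (-3)·(-1)·(-3) = -9, but T[0,0,0] = 0. The claim is false.

No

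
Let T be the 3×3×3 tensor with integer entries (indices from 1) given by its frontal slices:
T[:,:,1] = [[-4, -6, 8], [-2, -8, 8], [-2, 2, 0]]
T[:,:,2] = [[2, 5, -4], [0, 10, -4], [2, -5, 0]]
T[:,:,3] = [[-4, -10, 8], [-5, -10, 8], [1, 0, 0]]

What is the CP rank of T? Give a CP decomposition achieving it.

Lower bound: the mode-2 unfolding of T (rows indexed by j, columns by (i,k) = (1,1), (1,2), (1,3), (2,1), (2,2), (2,3), (3,1), (3,2), (3,3)) is [[-4, 2, -4, -2, 0, -5, -2, 2, 1], [-6, 5, -10, -8, 10, -10, 2, -5, 0], [8, -4, 8, 8, -4, 8, 0, 0, 0]].
There the 3×3 minor on rows j ∈ {1, 2, 3}, columns (i,k) ∈ {(1,1), (1,2), (2,1)} is det [[-4, 2, -2], [-6, 5, -8], [8, -4, 8]] = -32 ≠ 0, so this unfolding has rank ≥ 3; CP rank is at least every unfolding rank, so rank(T) ≥ 3. (This is only a lower bound: in general the CP rank may exceed every unfolding rank, so we still need to exhibit 3 rank-1 terms summing to T.)
Upper bound: T is a sum of 3 rank-1 terms, T = [0, 1, -1] ∘ [1, -2, 0] ∘ [2, -2, -1] + [1, 1, 0] ∘ [1, 2, -2] ∘ [-4, 2, -4] + [1, 2, -1] ∘ [0, 1, 0] ∘ [2, 1, -2] (written with every a and b primitive with positive leading entry and the scale carried by c; CP decompositions are not unique, and this one is verified by expanding entrywise), so rank(T) ≤ 3.
These bounds meet, so rank(T) = 3.

rank(T) = 3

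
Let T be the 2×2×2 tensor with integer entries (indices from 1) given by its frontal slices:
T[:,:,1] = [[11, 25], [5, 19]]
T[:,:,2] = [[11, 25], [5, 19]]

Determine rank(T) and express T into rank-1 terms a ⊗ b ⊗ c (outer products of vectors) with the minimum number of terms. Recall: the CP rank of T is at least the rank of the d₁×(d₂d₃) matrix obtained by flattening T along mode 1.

rank(T) = 2

Lower bound: the mode-1 unfolding of T (rows indexed by i, columns by (j,k) = (1,1), (1,2), (2,1), (2,2)) is [[11, 11, 25, 25], [5, 5, 19, 19]].
There the 2×2 minor on rows i ∈ {1, 2}, columns (j,k) ∈ {(1,1), (2,1)} is det [[11, 25], [5, 19]] = 84 ≠ 0, so this unfolding has rank ≥ 2; CP rank is at least every unfolding rank, so rank(T) ≥ 2. (This is only a lower bound: in general the CP rank may exceed every unfolding rank, so we still need to exhibit 2 rank-1 terms summing to T.)
Upper bound — finding two terms. Every mode-3 slice of T is a multiple of one matrix: T[:,:,k] = c[k]·M with c = [1, 1] and M = [[11, 25], [5, 19]] (rows indexed by i, columns by j). So it suffices to write M as a sum of two rank-1 matrices.
Splitting M by its rows (i = 1, 2), M = [1, 0][11, 25]ᵀ + [0, 1][5, 19]ᵀ.
Hence T = [1, 0] ⊗ [11, 25] ⊗ [1, 1] + [0, 1] ⊗ [5, 19] ⊗ [1, 1], so rank(T) ≤ 2.
These bounds meet, so rank(T) = 2.
Check entry T[2,2,1] = 19: (0)·(25)·(1) + (1)·(19)·(1) = 19.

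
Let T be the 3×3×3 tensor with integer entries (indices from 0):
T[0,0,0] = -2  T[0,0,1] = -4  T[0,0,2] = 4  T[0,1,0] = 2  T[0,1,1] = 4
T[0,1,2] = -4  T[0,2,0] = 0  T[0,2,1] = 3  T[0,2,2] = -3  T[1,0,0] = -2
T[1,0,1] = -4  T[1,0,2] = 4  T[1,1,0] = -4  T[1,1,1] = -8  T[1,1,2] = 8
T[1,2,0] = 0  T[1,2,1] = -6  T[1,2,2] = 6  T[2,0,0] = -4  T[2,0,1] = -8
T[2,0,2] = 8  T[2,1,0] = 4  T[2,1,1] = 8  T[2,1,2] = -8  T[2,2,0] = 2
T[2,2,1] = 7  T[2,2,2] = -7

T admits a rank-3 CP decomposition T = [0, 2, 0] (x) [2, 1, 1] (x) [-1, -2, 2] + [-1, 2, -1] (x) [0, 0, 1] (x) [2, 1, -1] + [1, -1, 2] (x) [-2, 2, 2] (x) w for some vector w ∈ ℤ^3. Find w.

w = [1, 2, -2]

Subtract the known terms from T to get the rank-1 residual R = [1, -1, 2] (x) [-2, 2, 2] (x) w, so R[i,j,k] = a[i]·b[j]·w[k]. Pick indices with nonzero a[0]·b[0] = (1)·(-2) = -2. Only the fibre through (0,0,·) is needed: R[0,0,:] = T[0,0,:] − Σₗ aₗ[0]bₗ[0]cₗ = [-2, -4, 4] − (0)·(2)·[-1, -2, 2] − (-1)·(0)·[2, 1, -1] = [-2, -4, 4]. Then w[k] = R[0,0,k] / -2 for each k, giving w = [-2, -4, 4] / -2 = [1, 2, -2].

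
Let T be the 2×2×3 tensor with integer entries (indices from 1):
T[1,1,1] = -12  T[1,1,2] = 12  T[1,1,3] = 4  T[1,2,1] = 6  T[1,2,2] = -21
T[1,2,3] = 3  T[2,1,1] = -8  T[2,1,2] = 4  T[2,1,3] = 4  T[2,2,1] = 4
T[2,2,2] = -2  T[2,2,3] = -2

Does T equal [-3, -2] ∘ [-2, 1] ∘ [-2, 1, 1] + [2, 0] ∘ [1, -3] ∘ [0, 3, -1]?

Yes

Reconstruct entrywise from the claimed factors. For example, T[2,2,2] = -2 and Σₗ aₗ[2]bₗ[2]cₗ[2] = (-2)·(1)·(1) + (0)·(-3)·(3) = -2; checking all 12 entries, every one matches. The claim holds.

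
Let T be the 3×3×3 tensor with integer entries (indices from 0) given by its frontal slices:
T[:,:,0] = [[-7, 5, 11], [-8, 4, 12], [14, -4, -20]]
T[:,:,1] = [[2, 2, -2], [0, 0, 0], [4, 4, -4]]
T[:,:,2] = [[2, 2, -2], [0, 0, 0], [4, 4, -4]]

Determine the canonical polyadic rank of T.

2

Lower bound: the mode-3 unfolding of T (rows indexed by k, columns by (i,j) = (0,0), (0,1), (0,2), (1,0), (1,1), (1,2), (2,0), (2,1), (2,2)) is [[-7, 5, 11, -8, 4, 12, 14, -4, -20], [2, 2, -2, 0, 0, 0, 4, 4, -4], [2, 2, -2, 0, 0, 0, 4, 4, -4]].
There the 2×2 minor on rows k ∈ {0, 1}, columns (i,j) ∈ {(0,0), (0,1)} is det [[-7, 5], [2, 2]] = -24 ≠ 0, so this unfolding has rank ≥ 2; CP rank is at least every unfolding rank, so rank(T) ≥ 2. (This is only a lower bound: in general the CP rank may exceed every unfolding rank, so we still need to exhibit 2 rank-1 terms summing to T.)
Upper bound — finding two terms. Write S_k = T[:,:,k] for the frontal slices: S₀ = [[-7, 5, 11], [-8, 4, 12], [14, -4, -20]], S₁ = [[2, 2, -2], [0, 0, 0], [4, 4, -4]], S₂ = [[2, 2, -2], [0, 0, 0], [4, 4, -4]].
If T = a₁ ⊗ b₁ ⊗ c₁ + a₂ ⊗ b₂ ⊗ c₂ then each S_k = c₁[k]·a₁b₁ᵀ + c₂[k]·a₂b₂ᵀ. S₀ and S₁ are linearly independent, so a₁b₁ᵀ and a₂b₂ᵀ must span the same plane of matrices: they are the rank-1 matrices of the form x·S₀ + y·S₁.
The 2×2 minor of x·S₀ + y·S₁ on rows {0,1}, columns {0,1} is 12·x² + 24·xy = 12·(x + 2·y)(x), vanishing at (x:y) = (2:-1) and (0:1).
M₁ = 2·S₀ − S₁ = [[-16, 8, 24], [-16, 8, 24], [24, -12, -36]] = (-4)·[2, 2, -3][2, -1, -3]ᵀ and M₂ = S₁ = [[2, 2, -2], [0, 0, 0], [4, 4, -4]] = 2·[1, 0, 2][1, 1, -1]ᵀ, so take a₁ = [2, 2, -3], b₁ = [2, -1, -3], a₂ = [1, 0, 2], b₂ = [1, 1, -1].
Each slice is an integer combination of E₁ = a₁b₁ᵀ and E₂ = a₂b₂ᵀ: S₀ = −2·E₁ + E₂, S₁ = 2·E₂, S₂ = 2·E₂; reading off coefficients, c₁ = [-2, 0, 0] and c₂ = [1, 2, 2].
Hence T = [2, 2, -3] ⊗ [2, -1, -3] ⊗ [-2, 0, 0] + [1, 0, 2] ⊗ [1, 1, -1] ⊗ [1, 2, 2], so rank(T) ≤ 2.
These bounds meet, so rank(T) = 2.
Check entry T[0,2,1] = -2: (2)·(-3)·(0) + (1)·(-1)·(2) = -2.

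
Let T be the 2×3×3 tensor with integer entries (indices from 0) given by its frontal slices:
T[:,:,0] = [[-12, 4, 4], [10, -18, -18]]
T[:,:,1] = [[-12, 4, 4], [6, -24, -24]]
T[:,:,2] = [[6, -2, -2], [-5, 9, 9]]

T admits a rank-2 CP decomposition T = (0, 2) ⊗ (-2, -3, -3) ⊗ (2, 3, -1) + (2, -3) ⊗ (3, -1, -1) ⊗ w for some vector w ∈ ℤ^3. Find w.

w = (-2, -2, 1)

Subtract the known terms from T to get the rank-1 residual R = (2, -3) ⊗ (3, -1, -1) ⊗ w, so R[i,j,k] = a[i]·b[j]·w[k]. Pick indices with nonzero a[0]·b[0] = (2)·(3) = 6. Only the fibre through (0,0,·) is needed: R[0,0,:] = T[0,0,:] − Σₗ aₗ[0]bₗ[0]cₗ = [-12, -12, 6] − (0)·(-2)·(2, 3, -1) = [-12, -12, 6]. Then w[k] = R[0,0,k] / 6 for each k, giving w = [-12, -12, 6] / 6 = (-2, -2, 1).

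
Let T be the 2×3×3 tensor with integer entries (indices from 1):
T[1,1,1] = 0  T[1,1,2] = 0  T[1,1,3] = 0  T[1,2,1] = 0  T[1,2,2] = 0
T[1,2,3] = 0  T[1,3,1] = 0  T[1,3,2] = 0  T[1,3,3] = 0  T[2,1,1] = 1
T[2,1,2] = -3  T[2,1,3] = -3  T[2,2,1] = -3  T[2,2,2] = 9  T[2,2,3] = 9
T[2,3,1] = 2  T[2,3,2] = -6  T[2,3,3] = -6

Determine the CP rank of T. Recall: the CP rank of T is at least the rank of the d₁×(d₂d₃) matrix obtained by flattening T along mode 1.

Lower bound: T ≠ 0 (e.g. T[2,1,1] = 1), so rank(T) ≥ 1.
Upper bound: if T = a ⊗ b ⊗ c then every fibre of T is a multiple of the corresponding factor, so read the factors off the fibres through the nonzero entry T[2,1,1] = 1.
The mode-1 fibre T[:,1,1] = [0, 1] gives a = [0, 1] (primitive direction); the mode-2 fibre T[2,:,1] = [1, -3, 2] gives b = [1, -3, 2]; then c[k] = T[2,1,k] / (a[2]·b[1]) = [1, -3, -3] / 1 = [1, -3, -3].
Expanding [0, 1] ⊗ [1, -3, 2] ⊗ [1, -3, -3] reproduces all 18 entries of T, so T = [0, 1] ⊗ [1, -3, 2] ⊗ [1, -3, -3] and rank(T) ≤ 1.
These bounds meet, so rank(T) = 1.
Check entry T[2,1,1] = 1: (1)·(1)·(1) = 1.

1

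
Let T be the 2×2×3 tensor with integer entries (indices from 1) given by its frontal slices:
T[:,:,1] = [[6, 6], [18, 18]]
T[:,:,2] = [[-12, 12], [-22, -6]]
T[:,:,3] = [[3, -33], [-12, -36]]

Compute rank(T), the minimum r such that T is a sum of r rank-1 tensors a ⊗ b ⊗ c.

2

Lower bound: the mode-2 unfolding of T (rows indexed by j, columns by (i,k) = (1,1), (1,2), (1,3), (2,1), (2,2), (2,3)) is [[6, -12, 3, 18, -22, -12], [6, 12, -33, 18, -6, -36]].
There the 2×2 minor on rows j ∈ {1, 2}, columns (i,k) ∈ {(1,1), (1,2)} is det [[6, -12], [6, 12]] = 144 ≠ 0, so this unfolding has rank ≥ 2; CP rank is at least every unfolding rank, so rank(T) ≥ 2. (Unfolding ranks only ever bound the CP rank from below — rank(T) can be strictly larger than all of them — so the matching upper bound has to come from an explicit 2-term decomposition.)
Upper bound — finding two terms. Write S_k = T[:,:,k] for the frontal slices: S₁ = [[6, 6], [18, 18]], S₂ = [[-12, 12], [-22, -6]], S₃ = [[3, -33], [-12, -36]].
If T = a₁ ⊗ b₁ ⊗ c₁ + a₂ ⊗ b₂ ⊗ c₂ then each S_k = c₁[k]·a₁b₁ᵀ + c₂[k]·a₂b₂ᵀ. S₁ and S₂ are linearly independent, so a₁b₁ᵀ and a₂b₂ᵀ must span the same plane of matrices: they are the rank-1 matrices of the form x·S₁ + y·S₂.
det(x·S₁ + y·S₂) is −336·xy + 336·y² = (-336)·(x − y)(y), vanishing at (x:y) = (1:1) and (1:0).
M₁ = S₁ + S₂ = [[-6, 18], [-4, 12]] = (-2)·[3, 2][1, -3]ᵀ and M₂ = S₁ = [[6, 6], [18, 18]] = 6·[1, 3][1, 1]ᵀ, so take a₁ = [3, 2], b₁ = [1, -3], a₂ = [1, 3], b₂ = [1, 1].
Each slice is an integer combination of E₁ = a₁b₁ᵀ and E₂ = a₂b₂ᵀ: S₁ = 6·E₂, S₂ = −2·E₁ − 6·E₂, S₃ = 3·E₁ − 6·E₂; reading off coefficients, c₁ = [0, -2, 3] and c₂ = [6, -6, -6].
Hence T = [3, 2] ⊗ [1, -3] ⊗ [0, -2, 3] + [1, 3] ⊗ [1, 1] ⊗ [6, -6, -6], so rank(T) ≤ 2.
These bounds meet, so rank(T) = 2.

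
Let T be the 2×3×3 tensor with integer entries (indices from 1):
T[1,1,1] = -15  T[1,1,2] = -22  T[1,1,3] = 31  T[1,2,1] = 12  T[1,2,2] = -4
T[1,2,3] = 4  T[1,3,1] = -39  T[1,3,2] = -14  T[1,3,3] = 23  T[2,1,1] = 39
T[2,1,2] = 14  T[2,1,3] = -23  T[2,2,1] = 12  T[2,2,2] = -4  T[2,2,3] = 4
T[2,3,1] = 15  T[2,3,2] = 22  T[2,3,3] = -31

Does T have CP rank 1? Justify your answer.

No

The mode-3 unfolding of T (rows indexed by k, columns by (i,j) = (1,1), (1,2), (1,3), (2,1), (2,2), (2,3)) is [[-15, 12, -39, 39, 12, 15], [-22, -4, -14, 14, -4, 22], [31, 4, 23, -23, 4, -31]].
There the 2×2 minor on rows k ∈ {1, 2}, columns (i,j) ∈ {(1,1), (1,2)} is det [[-15, 12], [-22, -4]] = 324 ≠ 0, so this unfolding has rank ≥ 2; CP rank is at least every unfolding rank, so rank(T) ≥ 2.
In particular rank(T) ≥ 2 > 1, so T is not rank-1.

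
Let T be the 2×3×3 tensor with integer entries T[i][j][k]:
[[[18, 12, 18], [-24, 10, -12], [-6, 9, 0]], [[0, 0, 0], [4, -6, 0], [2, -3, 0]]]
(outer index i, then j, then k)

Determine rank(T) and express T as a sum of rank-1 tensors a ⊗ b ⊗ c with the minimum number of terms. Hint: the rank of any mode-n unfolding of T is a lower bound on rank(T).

Lower bound: the mode-3 unfolding of T (rows indexed by k, columns by (i,j) = (0,0), (0,1), (0,2), (1,0), (1,1), (1,2)) is [[18, -24, -6, 0, 4, 2], [12, 10, 9, 0, -6, -3], [18, -12, 0, 0, 0, 0]].
There the 2×2 minor on rows k ∈ {0, 1}, columns (i,j) ∈ {(0,0), (0,1)} is det [[18, -24], [12, 10]] = 468 ≠ 0, so this unfolding has rank ≥ 2; CP rank is at least every unfolding rank, so rank(T) ≥ 2. (Flattening ranks never certify an upper bound on CP rank; for that we must actually write T with 2 rank-1 terms.)
Upper bound — finding two terms. Write S_k = T[:,:,k] for the frontal slices: S₀ = [[18, -24, -6], [0, 4, 2]], S₁ = [[12, 10, 9], [0, -6, -3]], S₂ = [[18, -12, 0], [0, 0, 0]].
If T = a₁ ⊗ b₁ ⊗ c₁ + a₂ ⊗ b₂ ⊗ c₂ then each S_k = c₁[k]·a₁b₁ᵀ + c₂[k]·a₂b₂ᵀ. S₀ and S₁ are linearly independent, so a₁b₁ᵀ and a₂b₂ᵀ must span the same plane of matrices: they are the rank-1 matrices of the form x·S₀ + y·S₁.
The 2×2 minor of x·S₀ + y·S₁ on rows {0,1}, columns {0,1} is 72·x² − 60·xy − 72·y² = 12·(2·x − 3·y)(3·x + 2·y), vanishing at (x:y) = (3:2) and (2:-3).
M₁ = 3·S₀ + 2·S₁ = [[78, -52, 0], [0, 0, 0]] = 26·[1, 0][3, -2, 0]ᵀ and M₂ = 2·S₀ − 3·S₁ = [[0, -78, -39], [0, 26, 13]] = (-13)·[3, -1][0, 2, 1]ᵀ, so take a₁ = [1, 0], b₁ = [3, -2, 0], a₂ = [3, -1], b₂ = [0, 2, 1].
Each slice is an integer combination of E₁ = a₁b₁ᵀ and E₂ = a₂b₂ᵀ: S₀ = 6·E₁ − 2·E₂, S₁ = 4·E₁ + 3·E₂, S₂ = 6·E₁; reading off coefficients, c₁ = [6, 4, 6] and c₂ = [-2, 3, 0].
Hence T = [1, 0] ⊗ [3, -2, 0] ⊗ [6, 4, 6] + [3, -1] ⊗ [0, 2, 1] ⊗ [-2, 3, 0], so rank(T) ≤ 2.
These bounds meet, so rank(T) = 2.

rank(T) = 2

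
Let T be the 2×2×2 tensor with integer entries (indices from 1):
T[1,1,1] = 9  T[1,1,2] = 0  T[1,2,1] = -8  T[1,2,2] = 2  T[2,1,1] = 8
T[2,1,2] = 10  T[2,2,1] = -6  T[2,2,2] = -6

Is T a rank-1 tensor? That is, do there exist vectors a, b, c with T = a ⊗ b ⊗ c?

No

The mode-2 unfolding of T (rows indexed by j, columns by (i,k) = (1,1), (1,2), (2,1), (2,2)) is [[9, 0, 8, 10], [-8, 2, -6, -6]].
There the 2×2 minor on rows j ∈ {1, 2}, columns (i,k) ∈ {(1,1), (1,2)} is det [[9, 0], [-8, 2]] = 18 ≠ 0, so this unfolding has rank ≥ 2; CP rank is at least every unfolding rank, so rank(T) ≥ 2.
In particular rank(T) ≥ 2 > 1, so T is not rank-1.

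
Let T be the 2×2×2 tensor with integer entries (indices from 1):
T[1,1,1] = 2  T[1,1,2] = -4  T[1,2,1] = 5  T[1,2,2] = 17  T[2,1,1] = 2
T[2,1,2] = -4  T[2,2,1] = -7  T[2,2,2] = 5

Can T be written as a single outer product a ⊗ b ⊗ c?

The mode-1 unfolding of T (rows indexed by i, columns by (j,k) = (1,1), (1,2), (2,1), (2,2)) is [[2, -4, 5, 17], [2, -4, -7, 5]].
There the 2×2 minor on rows i ∈ {1, 2}, columns (j,k) ∈ {(1,1), (2,1)} is det [[2, 5], [2, -7]] = -24 ≠ 0, so this unfolding has rank ≥ 2; CP rank is at least every unfolding rank, so rank(T) ≥ 2.
In particular rank(T) ≥ 2 > 1, so T is not rank-1.

No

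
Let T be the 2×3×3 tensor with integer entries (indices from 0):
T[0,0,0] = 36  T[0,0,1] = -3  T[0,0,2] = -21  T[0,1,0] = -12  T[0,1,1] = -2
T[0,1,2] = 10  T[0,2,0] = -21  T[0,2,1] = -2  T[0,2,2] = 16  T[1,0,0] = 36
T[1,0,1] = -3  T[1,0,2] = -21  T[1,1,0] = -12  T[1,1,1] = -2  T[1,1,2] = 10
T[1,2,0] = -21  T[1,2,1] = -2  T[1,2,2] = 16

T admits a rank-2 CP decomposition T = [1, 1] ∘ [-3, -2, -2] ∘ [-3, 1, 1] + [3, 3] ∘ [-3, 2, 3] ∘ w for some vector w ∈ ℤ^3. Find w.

w = [-3, 0, 2]

Subtract the known terms from T to get the rank-1 residual R = [3, 3] ∘ [-3, 2, 3] ∘ w, so R[i,j,k] = a[i]·b[j]·w[k]. Pick indices with nonzero a[0]·b[0] = (3)·(-3) = -9. Only the fibre through (0,0,·) is needed: R[0,0,:] = T[0,0,:] − Σₗ aₗ[0]bₗ[0]cₗ = [36, -3, -21] − (1)·(-3)·[-3, 1, 1] = [27, 0, -18]. Then w[k] = R[0,0,k] / -9 for each k, giving w = [27, 0, -18] / -9 = [-3, 0, 2].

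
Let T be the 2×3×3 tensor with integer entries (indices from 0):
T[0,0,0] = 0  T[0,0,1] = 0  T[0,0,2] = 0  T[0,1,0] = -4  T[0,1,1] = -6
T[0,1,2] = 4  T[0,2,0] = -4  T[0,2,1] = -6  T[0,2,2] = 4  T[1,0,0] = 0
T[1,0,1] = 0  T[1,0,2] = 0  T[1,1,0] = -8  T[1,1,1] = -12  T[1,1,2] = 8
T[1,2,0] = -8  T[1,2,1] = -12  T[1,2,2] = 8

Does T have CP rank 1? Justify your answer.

If T = a ⊗ b ⊗ c then every fibre of T is a multiple of the corresponding factor, so read the factors off the fibres through the nonzero entry T[0,1,0] = -4.
The mode-1 fibre T[:,1,0] = [-4, -8] gives a = [1, 2] (primitive direction); the mode-2 fibre T[0,:,0] = [0, -4, -4] gives b = [0, 1, 1]; then c[k] = T[0,1,k] / (a[0]·b[1]) = [-4, -6, 4] / 1 = [-4, -6, 4].
Expanding [1, 2] ⊗ [0, 1, 1] ⊗ [-4, -6, 4] reproduces all 18 entries of T, so T = [1, 2] ⊗ [0, 1, 1] ⊗ [-4, -6, 4] and rank(T) ≤ 1.
Equivalently every frontal slice T[:,:,k] is c[k] times the rank-1 matrix [1, 2] ⊗ [0, 1, 1]. So T has rank 1 (it is nonzero).

Yes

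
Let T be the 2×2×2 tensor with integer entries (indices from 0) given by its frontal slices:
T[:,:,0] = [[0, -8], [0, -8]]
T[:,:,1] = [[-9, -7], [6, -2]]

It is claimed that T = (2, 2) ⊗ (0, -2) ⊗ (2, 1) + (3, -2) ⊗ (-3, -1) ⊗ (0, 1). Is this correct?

Reconstruct entrywise from the claimed factors. For example, T[0,0,0] = 0 and Σₗ aₗ[0]bₗ[0]cₗ[0] = (2)·(0)·(2) + (3)·(-3)·(0) = 0; checking all 8 entries, every one matches. The claim holds.

Yes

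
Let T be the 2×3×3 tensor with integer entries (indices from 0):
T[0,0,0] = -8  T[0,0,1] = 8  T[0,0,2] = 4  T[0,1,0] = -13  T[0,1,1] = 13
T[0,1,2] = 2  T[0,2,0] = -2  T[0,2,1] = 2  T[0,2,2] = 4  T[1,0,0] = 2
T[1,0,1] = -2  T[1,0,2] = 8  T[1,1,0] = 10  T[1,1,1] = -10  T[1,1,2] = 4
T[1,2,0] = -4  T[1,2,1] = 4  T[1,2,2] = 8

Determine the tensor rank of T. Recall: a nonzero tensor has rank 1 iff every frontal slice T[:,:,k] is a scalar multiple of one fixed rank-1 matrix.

Lower bound: in the mode-2 unfolding of T (rows indexed by j, columns by (i,k)) the 2×2 minor on rows j ∈ {0, 1}, columns (i,k) ∈ {(0,0), (0,2)} is det [[-8, 4], [-13, 2]] = 36 ≠ 0, so that unfolding has rank ≥ 2 and hence rank(T) ≥ 2 (CP rank is at least every unfolding rank, though it can be larger).
Upper bound: with S_k = T[:,:,k], the two rank-1 terms a₁b₁ᵀ, a₂b₂ᵀ are the rank-1 members of the pencil x·S₀ + y·S₂.
The 2×2 minor of x·S₀ + y·S₂ on rows {0,1}, columns {0,1} is −54·x² + 108·xy = (-54)·(x − 2·y)(x), vanishing at (x:y) = (2:1) and (0:1).
M₁ = 2·S₀ + S₂ = [[-12, -24, 0], [12, 24, 0]] = (-12)·[1, -1][1, 2, 0]ᵀ and M₂ = S₂ = [[4, 2, 4], [8, 4, 8]] = 2·[1, 2][2, 1, 2]ᵀ, so take a₁ = [1, -1], b₁ = [1, 2, 0], a₂ = [1, 2], b₂ = [2, 1, 2].
Each slice is an integer combination of E₁ = a₁b₁ᵀ and E₂ = a₂b₂ᵀ: S₀ = −6·E₁ − E₂, S₁ = 6·E₁ + E₂, S₂ = 2·E₂; reading off coefficients, c₁ = [-6, 6, 0] and c₂ = [-1, 1, 2].
Hence T = [1, -1] ⊗ [1, 2, 0] ⊗ [-6, 6, 0] + [1, 2] ⊗ [2, 1, 2] ⊗ [-1, 1, 2], so rank(T) ≤ 2.
These bounds meet, so rank(T) = 2.

2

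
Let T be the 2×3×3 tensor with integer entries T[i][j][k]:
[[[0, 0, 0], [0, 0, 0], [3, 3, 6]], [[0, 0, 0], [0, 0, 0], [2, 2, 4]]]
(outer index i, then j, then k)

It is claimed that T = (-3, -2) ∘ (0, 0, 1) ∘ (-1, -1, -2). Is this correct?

Yes

Reconstruct entrywise from the claimed factors. For example, T[0,1,2] = 0 and Σₗ aₗ[0]bₗ[1]cₗ[2] = (-3)·(0)·(-2) = 0; checking all 18 entries, every one matches. The claim holds.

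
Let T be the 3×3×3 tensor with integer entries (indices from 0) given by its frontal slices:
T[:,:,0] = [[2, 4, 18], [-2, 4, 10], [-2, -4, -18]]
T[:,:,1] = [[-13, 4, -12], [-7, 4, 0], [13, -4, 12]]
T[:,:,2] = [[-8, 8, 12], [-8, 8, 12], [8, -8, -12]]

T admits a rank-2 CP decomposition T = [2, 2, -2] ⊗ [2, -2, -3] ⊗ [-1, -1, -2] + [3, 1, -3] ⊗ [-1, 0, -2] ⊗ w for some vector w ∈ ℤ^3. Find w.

w = [-2, 3, 0]

Subtract the known terms from T to get the rank-1 residual R = [3, 1, -3] ⊗ [-1, 0, -2] ⊗ w, so R[i,j,k] = a[i]·b[j]·w[k]. Pick indices with nonzero a[0]·b[0] = (3)·(-1) = -3. Only the fibre through (0,0,·) is needed: R[0,0,:] = T[0,0,:] − Σₗ aₗ[0]bₗ[0]cₗ = [2, -13, -8] − (2)·(2)·[-1, -1, -2] = [6, -9, 0]. Then w[k] = R[0,0,k] / -3 for each k, giving w = [6, -9, 0] / -3 = [-2, 3, 0].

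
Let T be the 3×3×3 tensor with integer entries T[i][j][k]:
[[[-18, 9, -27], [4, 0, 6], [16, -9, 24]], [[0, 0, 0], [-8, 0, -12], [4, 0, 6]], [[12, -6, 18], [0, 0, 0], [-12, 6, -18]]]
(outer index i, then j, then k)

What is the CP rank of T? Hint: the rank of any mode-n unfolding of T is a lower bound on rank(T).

2

Lower bound: the mode-3 unfolding of T (rows indexed by k, columns by (i,j) = (0,0), (0,1), (0,2), (1,0), (1,1), (1,2), (2,0), (2,1), (2,2)) is [[-18, 4, 16, 0, -8, 4, 12, 0, -12], [9, 0, -9, 0, 0, 0, -6, 0, 6], [-27, 6, 24, 0, -12, 6, 18, 0, -18]].
There the 2×2 minor on rows k ∈ {0, 1}, columns (i,j) ∈ {(0,0), (0,1)} is det [[-18, 4], [9, 0]] = -36 ≠ 0, so this unfolding has rank ≥ 2; CP rank is at least every unfolding rank, so rank(T) ≥ 2. (Unfolding ranks only ever bound the CP rank from below — rank(T) can be strictly larger than all of them — so the matching upper bound has to come from an explicit 2-term decomposition.)
Upper bound — finding two terms. Write S_k = T[:,:,k] for the frontal slices: S₀ = [[-18, 4, 16], [0, -8, 4], [12, 0, -12]], S₁ = [[9, 0, -9], [0, 0, 0], [-6, 0, 6]], S₂ = [[-27, 6, 24], [0, -12, 6], [18, 0, -18]].
If T = a₁ ⊗ b₁ ⊗ c₁ + a₂ ⊗ b₂ ⊗ c₂ then each S_k = c₁[k]·a₁b₁ᵀ + c₂[k]·a₂b₂ᵀ. S₀ and S₁ are linearly independent, so a₁b₁ᵀ and a₂b₂ᵀ must span the same plane of matrices: they are the rank-1 matrices of the form x·S₀ + y·S₁.
The 2×2 minor of x·S₀ + y·S₁ on rows {0,1}, columns {0,1} is 144·x² − 72·xy = 72·(2·x − y)(x), vanishing at (x:y) = (1:2) and (0:1).
M₁ = S₀ + 2·S₁ = [[0, 4, -2], [0, -8, 4], [0, 0, 0]] = 2·[1, -2, 0][0, 2, -1]ᵀ and M₂ = S₁ = [[9, 0, -9], [0, 0, 0], [-6, 0, 6]] = 3·[3, 0, -2][1, 0, -1]ᵀ, so take a₁ = [1, -2, 0], b₁ = [0, 2, -1], a₂ = [3, 0, -2], b₂ = [1, 0, -1].
Each slice is an integer combination of E₁ = a₁b₁ᵀ and E₂ = a₂b₂ᵀ: S₀ = 2·E₁ − 6·E₂, S₁ = 3·E₂, S₂ = 3·E₁ − 9·E₂; reading off coefficients, c₁ = [2, 0, 3] and c₂ = [-6, 3, -9].
Hence T = [1, -2, 0] ⊗ [0, 2, -1] ⊗ [2, 0, 3] + [3, 0, -2] ⊗ [1, 0, -1] ⊗ [-6, 3, -9], so rank(T) ≤ 2.
These bounds meet, so rank(T) = 2.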